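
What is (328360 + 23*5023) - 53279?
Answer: 390610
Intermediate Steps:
(328360 + 23*5023) - 53279 = (328360 + 115529) - 53279 = 443889 - 53279 = 390610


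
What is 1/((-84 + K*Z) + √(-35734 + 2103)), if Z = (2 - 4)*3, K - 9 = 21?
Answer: -264/103327 - 13*I*√199/103327 ≈ -0.002555 - 0.0017748*I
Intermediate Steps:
K = 30 (K = 9 + 21 = 30)
Z = -6 (Z = -2*3 = -6)
1/((-84 + K*Z) + √(-35734 + 2103)) = 1/((-84 + 30*(-6)) + √(-35734 + 2103)) = 1/((-84 - 180) + √(-33631)) = 1/(-264 + 13*I*√199)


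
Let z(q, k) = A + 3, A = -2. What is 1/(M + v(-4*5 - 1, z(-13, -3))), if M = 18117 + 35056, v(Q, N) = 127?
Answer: 1/53300 ≈ 1.8762e-5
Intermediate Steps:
z(q, k) = 1 (z(q, k) = -2 + 3 = 1)
M = 53173
1/(M + v(-4*5 - 1, z(-13, -3))) = 1/(53173 + 127) = 1/53300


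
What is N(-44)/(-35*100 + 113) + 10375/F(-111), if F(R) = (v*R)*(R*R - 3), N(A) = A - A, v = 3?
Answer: -10375/4101894 ≈ -0.0025293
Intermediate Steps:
N(A) = 0
F(R) = 3*R*(-3 + R²) (F(R) = (3*R)*(R*R - 3) = (3*R)*(R² - 3) = (3*R)*(-3 + R²) = 3*R*(-3 + R²))
N(-44)/(-35*100 + 113) + 10375/F(-111) = 0/(-35*100 + 113) + 10375/((3*(-111)*(-3 + (-111)²))) = 0/(-3500 + 113) + 10375/((3*(-111)*(-3 + 12321))) = 0/(-3387) + 10375/((3*(-111)*12318)) = 0*(-1/3387) + 10375/(-4101894) = 0 + 10375*(-1/4101894) = 0 - 10375/4101894 = -10375/4101894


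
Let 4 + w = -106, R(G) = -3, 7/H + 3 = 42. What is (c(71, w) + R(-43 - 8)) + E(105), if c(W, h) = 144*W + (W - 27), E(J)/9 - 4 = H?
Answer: 133934/13 ≈ 10303.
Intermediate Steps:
H = 7/39 (H = 7/(-3 + 42) = 7/39 ≈ 0.17949)
E(J) = 489/13 (E(J) = 36 + 9*(7/39) = 36 + 21/13 = 489/13)
w = -110 (w = -4 - 106 = -110)
c(W, h) = -27 + 145*W (c(W, h) = 144*W + (-27 + W) = -27 + 145*W)
(c(71, w) + R(-43 - 8)) + E(105) = ((-27 + 145*71) - 3) + 489/13 = ((-27 + 10295) - 3) + 489/13 = (10268 - 3) + 489/13 = 10265 + 489/13 = 133934/13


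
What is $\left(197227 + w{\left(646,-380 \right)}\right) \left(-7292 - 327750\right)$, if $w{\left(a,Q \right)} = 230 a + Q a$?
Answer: $-33613758734$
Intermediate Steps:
$\left(197227 + w{\left(646,-380 \right)}\right) \left(-7292 - 327750\right) = \left(197227 + 646 \left(230 - 380\right)\right) \left(-7292 - 327750\right) = \left(197227 + 646 \left(-150\right)\right) \left(-335042\right) = \left(197227 - 96900\right) \left(-335042\right) = 100327 \left(-335042\right) = -33613758734$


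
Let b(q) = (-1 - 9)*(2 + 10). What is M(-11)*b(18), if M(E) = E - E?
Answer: 0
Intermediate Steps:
M(E) = 0
b(q) = -120 (b(q) = -10*12 = -120)
M(-11)*b(18) = 0*(-120) = 0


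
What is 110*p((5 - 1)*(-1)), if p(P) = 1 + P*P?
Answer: 1870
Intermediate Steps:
p(P) = 1 + P²
110*p((5 - 1)*(-1)) = 110*(1 + ((5 - 1)*(-1))²) = 110*(1 + (4*(-1))²) = 110*(1 + (-4)²) = 110*(1 + 16) = 110*17 = 1870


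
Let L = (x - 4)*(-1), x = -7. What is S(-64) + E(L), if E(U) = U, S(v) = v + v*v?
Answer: 4043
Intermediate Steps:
S(v) = v + v²
L = 11 (L = (-7 - 4)*(-1) = -11*(-1) = 11)
S(-64) + E(L) = -64*(1 - 64) + 11 = -64*(-63) + 11 = 4032 + 11 = 4043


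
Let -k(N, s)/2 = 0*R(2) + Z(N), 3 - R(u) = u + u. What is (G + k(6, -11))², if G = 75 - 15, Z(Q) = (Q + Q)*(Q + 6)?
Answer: 51984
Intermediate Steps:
Z(Q) = 2*Q*(6 + Q) (Z(Q) = (2*Q)*(6 + Q) = 2*Q*(6 + Q))
G = 60
R(u) = 3 - 2*u (R(u) = 3 - (u + u) = 3 - 2*u)
k(N, s) = -4*N*(6 + N) (k(N, s) = -2*(0*(3 - 2*2) + 2*N*(6 + N)) = -2*(0*(3 - 4) + 2*N*(6 + N)) = -2*(0*(-1) + 2*N*(6 + N)) = -2*(0 + 2*N*(6 + N)) = -4*N*(6 + N))
(G + k(6, -11))² = (60 - 4*6*(6 + 6))² = (60 - 4*6*12)² = (60 - 288)² = (-228)² = 51984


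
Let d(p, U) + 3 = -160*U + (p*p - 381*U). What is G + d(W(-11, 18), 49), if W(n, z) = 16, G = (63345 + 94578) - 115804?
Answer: 15863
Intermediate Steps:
G = 42119 (G = 157923 - 115804 = 42119)
d(p, U) = -3 + p² - 541*U (d(p, U) = -3 + (-160*U + (p*p - 381*U)) = -3 + (-160*U + (p² - 381*U)) = -3 + (p² - 541*U) = -3 + p² - 541*U)
G + d(W(-11, 18), 49) = 42119 + (-3 + 16² - 541*49) = 42119 + (-3 + 256 - 26509) = 42119 - 26256 = 15863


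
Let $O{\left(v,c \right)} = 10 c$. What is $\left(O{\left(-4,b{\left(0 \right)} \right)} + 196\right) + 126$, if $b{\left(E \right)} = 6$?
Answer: $382$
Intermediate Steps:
$\left(O{\left(-4,b{\left(0 \right)} \right)} + 196\right) + 126 = \left(10 \cdot 6 + 196\right) + 126 = \left(60 + 196\right) + 126 = 256 + 126 = 382$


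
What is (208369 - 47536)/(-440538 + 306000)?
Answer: -53611/44846 ≈ -1.1954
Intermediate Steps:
(208369 - 47536)/(-440538 + 306000) = 160833/(-134538) = 160833*(-1/134538) = -53611/44846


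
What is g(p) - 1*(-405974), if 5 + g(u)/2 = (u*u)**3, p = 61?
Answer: 103041154686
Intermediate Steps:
g(u) = -10 + 2*u**6 (g(u) = -10 + 2*(u*u)**3 = -10 + 2*(u**2)**3 = -10 + 2*u**6)
g(p) - 1*(-405974) = (-10 + 2*61**6) - 1*(-405974) = (-10 + 2*51520374361) + 405974 = (-10 + 103040748722) + 405974 = 103040748712 + 405974 = 103041154686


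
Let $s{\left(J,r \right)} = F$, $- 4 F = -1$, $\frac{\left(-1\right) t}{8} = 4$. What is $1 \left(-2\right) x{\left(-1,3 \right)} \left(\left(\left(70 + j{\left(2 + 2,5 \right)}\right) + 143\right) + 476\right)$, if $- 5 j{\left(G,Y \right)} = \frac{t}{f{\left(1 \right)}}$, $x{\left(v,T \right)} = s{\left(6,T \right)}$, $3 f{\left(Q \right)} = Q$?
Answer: $- \frac{3541}{10} \approx -354.1$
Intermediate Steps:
$t = -32$ ($t = \left(-8\right) 4 = -32$)
$F = \frac{1}{4}$ ($F = \left(- \frac{1}{4}\right) \left(-1\right) = \frac{1}{4} \approx 0.25$)
$f{\left(Q \right)} = \frac{Q}{3}$
$s{\left(J,r \right)} = \frac{1}{4}$
$x{\left(v,T \right)} = \frac{1}{4}$
$j{\left(G,Y \right)} = \frac{96}{5}$ ($j{\left(G,Y \right)} = - \frac{\left(-32\right) \frac{1}{\frac{1}{3} \cdot 1}}{5} = - \frac{\left(-32\right) \frac{1}{\frac{1}{3}}}{5} = - \frac{\left(-32\right) 3}{5} = \left(- \frac{1}{5}\right) \left(-96\right) = \frac{96}{5}$)
$1 \left(-2\right) x{\left(-1,3 \right)} \left(\left(\left(70 + j{\left(2 + 2,5 \right)}\right) + 143\right) + 476\right) = 1 \left(-2\right) \frac{1}{4} \left(\left(\left(70 + \frac{96}{5}\right) + 143\right) + 476\right) = \left(-2\right) \frac{1}{4} \left(\left(\frac{446}{5} + 143\right) + 476\right) = - \frac{\frac{1161}{5} + 476}{2} = \left(- \frac{1}{2}\right) \frac{3541}{5} = - \frac{3541}{10}$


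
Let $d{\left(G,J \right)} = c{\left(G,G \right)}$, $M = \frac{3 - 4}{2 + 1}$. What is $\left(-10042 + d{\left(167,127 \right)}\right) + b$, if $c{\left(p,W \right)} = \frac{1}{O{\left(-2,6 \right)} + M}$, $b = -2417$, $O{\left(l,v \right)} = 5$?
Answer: $- \frac{174423}{14} \approx -12459.0$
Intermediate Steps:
$M = - \frac{1}{3} \approx -0.33333$
$c{\left(p,W \right)} = \frac{3}{14}$ ($c{\left(p,W \right)} = \frac{1}{5 - \frac{1}{3}} = \frac{1}{\frac{14}{3}} = \frac{3}{14}$)
$d{\left(G,J \right)} = \frac{3}{14}$
$\left(-10042 + d{\left(167,127 \right)}\right) + b = \left(-10042 + \frac{3}{14}\right) - 2417 = - \frac{140585}{14} - 2417 = - \frac{174423}{14}$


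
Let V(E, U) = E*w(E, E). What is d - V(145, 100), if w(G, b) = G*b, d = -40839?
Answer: -3089464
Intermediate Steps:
V(E, U) = E³ (V(E, U) = E*(E*E) = E*E² = E³)
d - V(145, 100) = -40839 - 1*145³ = -40839 - 1*3048625 = -40839 - 3048625 = -3089464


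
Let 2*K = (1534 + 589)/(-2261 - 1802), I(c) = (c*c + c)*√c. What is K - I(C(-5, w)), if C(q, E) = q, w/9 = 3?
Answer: -2123/8126 - 20*I*√5 ≈ -0.26126 - 44.721*I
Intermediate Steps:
w = 27 (w = 9*3 = 27)
I(c) = √c*(c + c²) (I(c) = (c² + c)*√c = (c + c²)*√c = √c*(c + c²))
K = -2123/8126 (K = ((1534 + 589)/(-2261 - 1802))/2 = (2123/(-4063))/2 = (2123*(-1/4063))/2 = (½)*(-2123/4063) = -2123/8126 ≈ -0.26126)
K - I(C(-5, w)) = -2123/8126 - (-5)^(3/2)*(1 - 5) = -2123/8126 - (-5*I*√5)*(-4) = -2123/8126 - 20*I*√5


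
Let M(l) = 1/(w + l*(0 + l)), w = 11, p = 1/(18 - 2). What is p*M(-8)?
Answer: 1/1200 ≈ 0.00083333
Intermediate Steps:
p = 1/16 ≈ 0.062500
M(l) = 1/(11 + l²) (M(l) = 1/(11 + l*(0 + l)) = 1/(11 + l*l) = 1/(11 + l²))
p*M(-8) = 1/(16*(11 + (-8)²)) = 1/(16*(11 + 64)) = (1/16)/75 = (1/16)*(1/75) = 1/1200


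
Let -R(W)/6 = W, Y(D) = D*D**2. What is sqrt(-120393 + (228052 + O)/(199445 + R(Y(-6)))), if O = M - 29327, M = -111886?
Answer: I*sqrt(4851453158561134)/200741 ≈ 346.98*I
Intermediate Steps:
Y(D) = D**3
O = -141213 (O = -111886 - 29327 = -141213)
R(W) = -6*W
sqrt(-120393 + (228052 + O)/(199445 + R(Y(-6)))) = sqrt(-120393 + (228052 - 141213)/(199445 - 6*(-6)**3)) = sqrt(-120393 + 86839/(199445 - 6*(-216))) = sqrt(-120393 + 86839/(199445 + 1296)) = sqrt(-120393 + 86839/200741) = sqrt(-24167724374/200741) = I*sqrt(4851453158561134)/200741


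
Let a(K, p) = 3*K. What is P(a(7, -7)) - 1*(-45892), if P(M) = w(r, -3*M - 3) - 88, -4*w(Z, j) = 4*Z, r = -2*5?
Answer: 45814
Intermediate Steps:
r = -10
w(Z, j) = -Z
P(M) = -78 (P(M) = -1*(-10) - 88 = 10 - 88 = -78)
P(a(7, -7)) - 1*(-45892) = -78 - 1*(-45892) = -78 + 45892 = 45814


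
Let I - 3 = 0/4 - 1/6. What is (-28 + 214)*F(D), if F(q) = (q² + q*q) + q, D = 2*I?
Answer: 38998/3 ≈ 12999.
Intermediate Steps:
I = 17/6 (I = 3 + (0/4 - 1/6) = 3 + (0*(¼) - 1*⅙) = 3 + (0 - ⅙) = 3 - ⅙ = 17/6 ≈ 2.8333)
D = 17/3 (D = 2*(17/6) = 17/3 ≈ 5.6667)
F(q) = q + 2*q² (F(q) = (q² + q²) + q = 2*q² + q = q + 2*q²)
(-28 + 214)*F(D) = (-28 + 214)*(17*(1 + 2*(17/3))/3) = 186*(17*(1 + 34/3)/3) = 186*((17/3)*(37/3)) = 186*(629/9) = 38998/3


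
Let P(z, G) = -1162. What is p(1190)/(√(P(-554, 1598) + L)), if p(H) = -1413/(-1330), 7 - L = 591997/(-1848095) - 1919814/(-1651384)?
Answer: -1413*I*√672857814456694878460338085/1172904272743835765 ≈ -0.031249*I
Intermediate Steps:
L = 9396508656939/1525957256740 (L = 7 - (591997/(-1848095) - 1919814/(-1651384)) = 7 - (591997*(-1/1848095) - 1919814*(-1/1651384)) = 7 - (-591997/1848095 + 959907/825692) = 7 - 1*1285192140241/1525957256740 = 7 - 1285192140241/1525957256740 = 9396508656939/1525957256740 ≈ 6.1578)
p(H) = 1413/1330 (p(H) = -1413*(-1/1330) = 1413/1330)
p(1190)/(√(P(-554, 1598) + L)) = 1413/(1330*(√(-1162 + 9396508656939/1525957256740))) = 1413/(1330*(√(-1763765823674941/1525957256740))) = 1413/(1330*((I*√672857814456694878460338085/762978628370))) = 1413*(-2*I*√672857814456694878460338085/1763765823674941)/1330 = -1413*I*√672857814456694878460338085/1172904272743835765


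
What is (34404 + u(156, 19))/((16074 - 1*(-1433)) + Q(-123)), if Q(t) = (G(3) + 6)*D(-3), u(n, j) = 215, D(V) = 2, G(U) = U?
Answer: 34619/17525 ≈ 1.9754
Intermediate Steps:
Q(t) = 18 (Q(t) = (3 + 6)*2 = 9*2 = 18)
(34404 + u(156, 19))/((16074 - 1*(-1433)) + Q(-123)) = (34404 + 215)/((16074 - 1*(-1433)) + 18) = 34619/((16074 + 1433) + 18) = 34619/(17507 + 18) = 34619/17525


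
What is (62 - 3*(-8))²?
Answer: 7396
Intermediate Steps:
(62 - 3*(-8))² = (62 + 24)² = 86² = 7396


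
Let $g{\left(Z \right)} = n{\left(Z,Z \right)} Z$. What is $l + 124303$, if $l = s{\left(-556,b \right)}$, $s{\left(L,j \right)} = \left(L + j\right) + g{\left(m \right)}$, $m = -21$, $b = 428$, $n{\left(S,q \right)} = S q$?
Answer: $114914$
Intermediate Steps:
$g{\left(Z \right)} = Z^{3}$ ($g{\left(Z \right)} = Z Z Z = Z^{2} Z = Z^{3}$)
$s{\left(L,j \right)} = -9261 + L + j$ ($s{\left(L,j \right)} = \left(L + j\right) + \left(-21\right)^{3} = \left(L + j\right) - 9261 = -9261 + L + j$)
$l = -9389$ ($l = -9261 - 556 + 428 = -9389$)
$l + 124303 = -9389 + 124303 = 114914$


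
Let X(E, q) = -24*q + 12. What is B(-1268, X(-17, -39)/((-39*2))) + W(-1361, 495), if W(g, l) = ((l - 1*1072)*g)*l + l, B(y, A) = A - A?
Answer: 388722510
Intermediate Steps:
X(E, q) = 12 - 24*q
B(y, A) = 0
W(g, l) = l + g*l*(-1072 + l) (W(g, l) = ((l - 1072)*g)*l + l = ((-1072 + l)*g)*l + l = (g*(-1072 + l))*l + l = g*l*(-1072 + l) + l = l + g*l*(-1072 + l))
B(-1268, X(-17, -39)/((-39*2))) + W(-1361, 495) = 0 + 495*(1 - 1072*(-1361) - 1361*495) = 0 + 495*(1 + 1458992 - 673695) = 0 + 495*785298 = 0 + 388722510 = 388722510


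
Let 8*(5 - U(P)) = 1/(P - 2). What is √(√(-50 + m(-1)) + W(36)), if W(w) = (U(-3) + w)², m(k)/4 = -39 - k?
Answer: √(2692881 + 1600*I*√202)/40 ≈ 41.025 + 0.17322*I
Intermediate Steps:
U(P) = 5 - 1/(8*(-2 + P)) (U(P) = 5 - 1/(8*(P - 2)) = 5 - 1/(8*(-2 + P)))
m(k) = -156 - 4*k (m(k) = 4*(-39 - k) = -156 - 4*k)
W(w) = (201/40 + w)² (W(w) = ((-81 + 40*(-3))/(8*(-2 - 3)) + w)² = ((⅛)*(-81 - 120)/(-5) + w)² = ((⅛)*(-⅕)*(-201) + w)² = (201/40 + w)²)
√(√(-50 + m(-1)) + W(36)) = √(√(-50 + (-156 - 4*(-1))) + (201 + 40*36)²/1600) = √(√(-50 + (-156 + 4)) + (201 + 1440)²/1600) = √(√(-50 - 152) + (1/1600)*1641²) = √(√(-202) + (1/1600)*2692881) = √(I*√202 + 2692881/1600) = √(2692881/1600 + I*√202)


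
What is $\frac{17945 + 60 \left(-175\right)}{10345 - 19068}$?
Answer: $- \frac{7445}{8723} \approx -0.85349$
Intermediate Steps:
$\frac{17945 + 60 \left(-175\right)}{10345 - 19068} = \frac{17945 - 10500}{-8723} = 7445 \left(- \frac{1}{8723}\right) = - \frac{7445}{8723}$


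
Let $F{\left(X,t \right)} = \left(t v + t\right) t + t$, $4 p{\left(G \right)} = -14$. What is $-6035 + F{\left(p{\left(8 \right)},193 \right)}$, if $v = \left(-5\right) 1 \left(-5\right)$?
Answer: $962632$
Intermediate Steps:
$v = 25$ ($v = \left(-5\right) \left(-5\right) = 25$)
$p{\left(G \right)} = - \frac{7}{2}$ ($p{\left(G \right)} = \frac{1}{4} \left(-14\right) = - \frac{7}{2}$)
$F{\left(X,t \right)} = t + 26 t^{2}$ ($F{\left(X,t \right)} = \left(t 25 + t\right) t + t = \left(25 t + t\right) t + t = 26 t t + t = 26 t^{2} + t = t + 26 t^{2}$)
$-6035 + F{\left(p{\left(8 \right)},193 \right)} = -6035 + 193 \left(1 + 26 \cdot 193\right) = -6035 + 193 \left(1 + 5018\right) = -6035 + 193 \cdot 5019 = -6035 + 968667 = 962632$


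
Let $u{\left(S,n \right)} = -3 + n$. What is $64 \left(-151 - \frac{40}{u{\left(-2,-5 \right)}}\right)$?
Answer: $-9344$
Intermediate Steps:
$64 \left(-151 - \frac{40}{u{\left(-2,-5 \right)}}\right) = 64 \left(-151 - \frac{40}{-3 - 5}\right) = 64 \left(-151 - \frac{40}{-8}\right) = 64 \left(-151 - -5\right) = 64 \left(-151 + 5\right) = 64 \left(-146\right) = -9344$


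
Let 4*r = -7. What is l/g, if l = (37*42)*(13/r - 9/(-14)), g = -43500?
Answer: 703/2900 ≈ 0.24241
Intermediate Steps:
r = -7/4 (r = (1/4)*(-7) = -7/4 ≈ -1.7500)
l = -10545 (l = (37*42)*(13/(-7/4) - 9/(-14)) = 1554*(13*(-4/7) - 9*(-1/14)) = 1554*(-52/7 + 9/14) = 1554*(-95/14) = -10545)
l/g = -10545/(-43500) = -10545*(-1/43500) = 703/2900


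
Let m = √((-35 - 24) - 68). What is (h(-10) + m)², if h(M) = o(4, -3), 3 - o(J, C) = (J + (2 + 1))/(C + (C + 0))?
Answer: -3947/36 + 25*I*√127/3 ≈ -109.64 + 93.912*I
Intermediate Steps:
o(J, C) = 3 - (3 + J)/(2*C) (o(J, C) = 3 - (J + (2 + 1))/(C + (C + 0)) = 3 - (J + 3)/(C + C) = 3 - (3 + J)/(2*C))
h(M) = 25/6 (h(M) = (½)*(-3 - 1*4 + 6*(-3))/(-3) = (½)*(-⅓)*(-3 - 4 - 18) = (½)*(-⅓)*(-25) = 25/6)
m = I*√127 (m = √(-59 - 68) = √(-127) = I*√127 ≈ 11.269*I)
(h(-10) + m)² = (25/6 + I*√127)²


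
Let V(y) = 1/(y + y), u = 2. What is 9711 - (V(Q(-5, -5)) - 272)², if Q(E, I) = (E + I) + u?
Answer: -16462593/256 ≈ -64307.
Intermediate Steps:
Q(E, I) = 2 + E + I (Q(E, I) = (E + I) + 2 = 2 + E + I)
V(y) = 1/(2*y)
9711 - (V(Q(-5, -5)) - 272)² = 9711 - (1/(2*(2 - 5 - 5)) - 272)² = 9711 - ((½)/(-8) - 272)² = 9711 - ((½)*(-⅛) - 272)² = 9711 - (-1/16 - 272)² = 9711 - (-4353/16)² = 9711 - 1*18948609/256 = 9711 - 18948609/256 = -16462593/256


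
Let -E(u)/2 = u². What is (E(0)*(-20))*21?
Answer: 0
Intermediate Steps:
E(u) = -2*u²
(E(0)*(-20))*21 = (-2*0²*(-20))*21 = (-2*0*(-20))*21 = (0*(-20))*21 = 0*21 = 0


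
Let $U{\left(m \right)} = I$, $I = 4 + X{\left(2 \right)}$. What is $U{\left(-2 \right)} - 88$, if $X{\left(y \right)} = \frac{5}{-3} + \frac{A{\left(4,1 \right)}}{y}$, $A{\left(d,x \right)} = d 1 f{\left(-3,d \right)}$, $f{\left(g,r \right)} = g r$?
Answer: $- \frac{329}{3} \approx -109.67$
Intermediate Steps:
$A{\left(d,x \right)} = - 3 d^{2}$ ($A{\left(d,x \right)} = d 1 \left(- 3 d\right) = d \left(- 3 d\right) = - 3 d^{2}$)
$X{\left(y \right)} = - \frac{5}{3} - \frac{48}{y}$ ($X{\left(y \right)} = \frac{5}{-3} + \frac{\left(-3\right) 4^{2}}{y} = 5 \left(- \frac{1}{3}\right) + \frac{\left(-3\right) 16}{y} = - \frac{5}{3} - \frac{48}{y}$)
$I = - \frac{65}{3}$ ($I = 4 - \left(\frac{5}{3} + \frac{48}{2}\right) = 4 - \frac{77}{3} = - \frac{65}{3} \approx -21.667$)
$U{\left(m \right)} = - \frac{65}{3}$
$U{\left(-2 \right)} - 88 = - \frac{65}{3} - 88 = - \frac{329}{3}$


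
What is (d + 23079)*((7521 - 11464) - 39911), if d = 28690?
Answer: -2270277726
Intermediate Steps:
(d + 23079)*((7521 - 11464) - 39911) = (28690 + 23079)*((7521 - 11464) - 39911) = 51769*(-3943 - 39911) = 51769*(-43854) = -2270277726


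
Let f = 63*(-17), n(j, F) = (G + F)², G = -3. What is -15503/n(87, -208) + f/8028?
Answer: -19126675/39712732 ≈ -0.48163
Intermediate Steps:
n(j, F) = (-3 + F)²
f = -1071
-15503/n(87, -208) + f/8028 = -15503/(-3 - 208)² - 1071/8028 = -15503/((-211)²) - 1071*1/8028 = -15503/44521 - 119/892 = -19126675/39712732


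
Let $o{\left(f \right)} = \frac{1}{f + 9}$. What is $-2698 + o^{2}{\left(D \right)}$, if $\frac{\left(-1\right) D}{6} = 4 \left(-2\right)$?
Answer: $- \frac{8765801}{3249} \approx -2698.0$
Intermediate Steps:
$D = 48$ ($D = - 6 \cdot 4 \left(-2\right) = \left(-6\right) \left(-8\right) = 48$)
$o{\left(f \right)} = \frac{1}{9 + f}$
$-2698 + o^{2}{\left(D \right)} = -2698 + \left(\frac{1}{9 + 48}\right)^{2} = -2698 + \left(\frac{1}{57}\right)^{2} = -2698 + \frac{1}{3249} = - \frac{8765801}{3249}$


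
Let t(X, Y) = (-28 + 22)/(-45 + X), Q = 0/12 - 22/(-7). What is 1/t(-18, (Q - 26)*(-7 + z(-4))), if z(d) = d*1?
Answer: 21/2 ≈ 10.500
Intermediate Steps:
z(d) = d
Q = 22/7 (Q = 0*(1/12) - 22*(-⅐) = 0 + 22/7 = 22/7 ≈ 3.1429)
t(X, Y) = -6/(-45 + X)
1/t(-18, (Q - 26)*(-7 + z(-4))) = 1/(-6/(-45 - 18)) = 1/(-6/(-63)) = 1/(-6*(-1/63)) = 1/(2/21) = 21/2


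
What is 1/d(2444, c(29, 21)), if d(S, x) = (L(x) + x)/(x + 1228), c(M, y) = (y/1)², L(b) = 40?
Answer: 1669/481 ≈ 3.4699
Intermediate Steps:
c(M, y) = y² (c(M, y) = (y*1)² = y²)
d(S, x) = (40 + x)/(1228 + x) (d(S, x) = (40 + x)/(x + 1228) = (40 + x)/(1228 + x))
1/d(2444, c(29, 21)) = 1/((40 + 21²)/(1228 + 21²)) = 1/((40 + 441)/(1228 + 441)) = 1/(481/1669) = 1669/481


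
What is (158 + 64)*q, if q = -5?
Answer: -1110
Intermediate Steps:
(158 + 64)*q = (158 + 64)*(-5) = 222*(-5) = -1110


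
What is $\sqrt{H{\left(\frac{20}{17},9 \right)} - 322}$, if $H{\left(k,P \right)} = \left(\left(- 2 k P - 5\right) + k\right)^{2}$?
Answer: $\sqrt{303} \approx 17.407$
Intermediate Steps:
$H{\left(k,P \right)} = \left(-5 + k - 2 P k\right)^{2}$ ($H{\left(k,P \right)} = \left(\left(- 2 P k - 5\right) + k\right)^{2} = \left(\left(-5 - 2 P k\right) + k\right)^{2} = \left(-5 + k - 2 P k\right)^{2}$)
$\sqrt{H{\left(\frac{20}{17},9 \right)} - 322} = \sqrt{\left(5 - \frac{20}{17} + 2 \cdot 9 \cdot \frac{20}{17}\right)^{2} - 322} = \sqrt{\left(5 - \frac{20}{17} + \frac{360}{17}\right)^{2} - 322} = \sqrt{25^{2} - 322} = \sqrt{625 - 322} = \sqrt{303}$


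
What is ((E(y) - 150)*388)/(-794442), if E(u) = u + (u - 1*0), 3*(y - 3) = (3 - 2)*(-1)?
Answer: 84196/1191663 ≈ 0.070654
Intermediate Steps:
y = 8/3 (y = 3 + ((3 - 2)*(-1))/3 = 3 + (1*(-1))/3 = 3 + (1/3)*(-1) = 3 - 1/3 = 8/3 ≈ 2.6667)
E(u) = 2*u (E(u) = u + (u + 0) = u + u = 2*u)
((E(y) - 150)*388)/(-794442) = ((2*(8/3) - 150)*388)/(-794442) = ((16/3 - 150)*388)*(-1/794442) = -434/3*388*(-1/794442) = -168392/3*(-1/794442) = 84196/1191663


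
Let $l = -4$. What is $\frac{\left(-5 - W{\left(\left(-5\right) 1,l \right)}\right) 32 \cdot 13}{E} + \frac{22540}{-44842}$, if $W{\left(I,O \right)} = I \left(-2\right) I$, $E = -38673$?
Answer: $- \frac{13580410}{13763291} \approx -0.98671$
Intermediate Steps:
$W{\left(I,O \right)} = - 2 I^{2}$ ($W{\left(I,O \right)} = - 2 I I = - 2 I^{2}$)
$\frac{\left(-5 - W{\left(\left(-5\right) 1,l \right)}\right) 32 \cdot 13}{E} + \frac{22540}{-44842} = \frac{\left(-5 - - 2 \left(\left(-5\right) 1\right)^{2}\right) 32 \cdot 13}{-38673} + \frac{22540}{-44842} = \left(-5 - - 2 \left(-5\right)^{2}\right) 32 \cdot 13 \left(- \frac{1}{38673}\right) + 22540 \left(- \frac{1}{44842}\right) = \left(-5 - \left(-2\right) 25\right) 32 \cdot 13 \left(- \frac{1}{38673}\right) - \frac{1610}{3203} = \left(-5 - -50\right) 32 \cdot 13 \left(- \frac{1}{38673}\right) - \frac{1610}{3203} = \left(-5 + 50\right) 32 \cdot 13 \left(- \frac{1}{38673}\right) - \frac{1610}{3203} = 45 \cdot 32 \cdot 13 \left(- \frac{1}{38673}\right) - \frac{1610}{3203} = 1440 \cdot 13 \left(- \frac{1}{38673}\right) - \frac{1610}{3203} = 18720 \left(- \frac{1}{38673}\right) - \frac{1610}{3203} = - \frac{2080}{4297} - \frac{1610}{3203} = - \frac{13580410}{13763291}$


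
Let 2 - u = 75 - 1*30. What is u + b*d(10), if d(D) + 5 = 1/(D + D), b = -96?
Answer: 2161/5 ≈ 432.20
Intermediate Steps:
u = -43 (u = 2 - (75 - 1*30) = 2 - (75 - 30) = 2 - 1*45 = 2 - 45 = -43)
d(D) = -5 + 1/(2*D) (d(D) = -5 + 1/(D + D) = -5 + 1/(2*D))
u + b*d(10) = -43 - 96*(-5 + (½)/10) = -43 - 96*(-5 + (½)*(⅒)) = -43 - 96*(-5 + 1/20) = -43 - 96*(-99/20) = -43 + 2376/5 = 2161/5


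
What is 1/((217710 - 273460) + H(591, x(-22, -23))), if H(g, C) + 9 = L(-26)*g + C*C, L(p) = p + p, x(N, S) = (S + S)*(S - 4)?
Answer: 1/1456073 ≈ 6.8678e-7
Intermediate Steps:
x(N, S) = 2*S*(-4 + S) (x(N, S) = (2*S)*(-4 + S) = 2*S*(-4 + S))
L(p) = 2*p
H(g, C) = -9 + C² - 52*g (H(g, C) = -9 + ((2*(-26))*g + C*C) = -9 + (-52*g + C²) = -9 + (C² - 52*g) = -9 + C² - 52*g)
1/((217710 - 273460) + H(591, x(-22, -23))) = 1/((217710 - 273460) + (-9 + (2*(-23)*(-4 - 23))² - 52*591)) = 1/(-55750 + (-9 + (2*(-23)*(-27))² - 30732)) = 1/(-55750 + (-9 + 1242² - 30732)) = 1/(-55750 + (-9 + 1542564 - 30732)) = 1/(-55750 + 1511823) = 1/1456073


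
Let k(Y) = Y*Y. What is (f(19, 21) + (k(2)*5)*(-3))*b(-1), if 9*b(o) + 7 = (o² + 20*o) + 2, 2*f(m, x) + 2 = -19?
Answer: 188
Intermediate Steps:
f(m, x) = -21/2 (f(m, x) = -1 + (½)*(-19) = -1 - 19/2 = -21/2)
b(o) = -5/9 + o²/9 + 20*o/9 (b(o) = -7/9 + ((o² + 20*o) + 2)/9 = -7/9 + (2 + o² + 20*o)/9 = -7/9 + (2/9 + o²/9 + 20*o/9) = -5/9 + o²/9 + 20*o/9)
k(Y) = Y²
(f(19, 21) + (k(2)*5)*(-3))*b(-1) = (-21/2 + (2²*5)*(-3))*(-5/9 + (⅑)*(-1)² + (20/9)*(-1)) = (-21/2 + (4*5)*(-3))*(-5/9 + (⅑)*1 - 20/9) = (-21/2 + 20*(-3))*(-5/9 + ⅑ - 20/9) = (-21/2 - 60)*(-8/3) = -141/2*(-8/3) = 188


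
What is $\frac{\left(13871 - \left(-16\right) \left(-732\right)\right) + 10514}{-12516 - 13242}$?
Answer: $- \frac{12673}{25758} \approx -0.492$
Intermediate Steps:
$\frac{\left(13871 - \left(-16\right) \left(-732\right)\right) + 10514}{-12516 - 13242} = \frac{\left(13871 - 11712\right) + 10514}{-25758} = \left(\left(13871 - 11712\right) + 10514\right) \left(- \frac{1}{25758}\right) = \left(2159 + 10514\right) \left(- \frac{1}{25758}\right) = 12673 \left(- \frac{1}{25758}\right) = - \frac{12673}{25758}$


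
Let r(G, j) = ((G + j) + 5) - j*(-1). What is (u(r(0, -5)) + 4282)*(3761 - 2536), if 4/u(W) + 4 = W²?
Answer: 15737050/3 ≈ 5.2457e+6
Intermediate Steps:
r(G, j) = 5 + G + 2*j (r(G, j) = (5 + G + j) - (-1)*j = (5 + G + j) + j = 5 + G + 2*j)
u(W) = 4/(-4 + W²)
(u(r(0, -5)) + 4282)*(3761 - 2536) = (4/(-4 + (5 + 0 + 2*(-5))²) + 4282)*(3761 - 2536) = (4/(-4 + (5 + 0 - 10)²) + 4282)*1225 = (4/(-4 + (-5)²) + 4282)*1225 = (4/(-4 + 25) + 4282)*1225 = (4/21 + 4282)*1225 = (89926/21)*1225 = 15737050/3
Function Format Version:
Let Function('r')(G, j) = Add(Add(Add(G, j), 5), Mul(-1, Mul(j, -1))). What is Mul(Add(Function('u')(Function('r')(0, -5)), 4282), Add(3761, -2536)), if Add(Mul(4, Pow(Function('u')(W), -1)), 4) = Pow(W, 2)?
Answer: Rational(15737050, 3) ≈ 5.2457e+6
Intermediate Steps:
Function('r')(G, j) = Add(5, G, Mul(2, j)) (Function('r')(G, j) = Add(Add(5, G, j), Mul(-1, Mul(-1, j))) = Add(Add(5, G, j), j) = Add(5, G, Mul(2, j)))
Function('u')(W) = Mul(4, Pow(Add(-4, Pow(W, 2)), -1))
Mul(Add(Function('u')(Function('r')(0, -5)), 4282), Add(3761, -2536)) = Mul(Add(Mul(4, Pow(Add(-4, Pow(Add(5, 0, Mul(2, -5)), 2)), -1)), 4282), Add(3761, -2536)) = Mul(Add(Mul(4, Pow(Add(-4, Pow(Add(5, 0, -10), 2)), -1)), 4282), 1225) = Mul(Add(Mul(4, Pow(Add(-4, Pow(-5, 2)), -1)), 4282), 1225) = Mul(Add(Mul(4, Pow(Add(-4, 25), -1)), 4282), 1225) = Mul(Add(Mul(4, Pow(21, -1)), 4282), 1225) = Mul(Add(Mul(4, Rational(1, 21)), 4282), 1225) = Mul(Add(Rational(4, 21), 4282), 1225) = Mul(Rational(89926, 21), 1225) = Rational(15737050, 3)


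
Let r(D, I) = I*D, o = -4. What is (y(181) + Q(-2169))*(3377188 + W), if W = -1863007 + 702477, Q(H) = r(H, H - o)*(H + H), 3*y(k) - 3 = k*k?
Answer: -45154959816146636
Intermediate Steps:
y(k) = 1 + k²/3 (y(k) = 1 + (k*k)/3 = 1 + k²/3)
r(D, I) = D*I
Q(H) = 2*H²*(4 + H) (Q(H) = (H*(H - 1*(-4)))*(H + H) = (H*(H + 4))*(2*H) = (H*(4 + H))*(2*H) = 2*H²*(4 + H))
W = -1160530
(y(181) + Q(-2169))*(3377188 + W) = ((1 + (⅓)*181²) + 2*(-2169)²*(4 - 2169))*(3377188 - 1160530) = ((1 + (⅓)*32761) + 2*4704561*(-2165))*2216658 = ((1 + 32761/3) - 20370749130)*2216658 = (32764/3 - 20370749130)*2216658 = -61112214626/3*2216658 = -45154959816146636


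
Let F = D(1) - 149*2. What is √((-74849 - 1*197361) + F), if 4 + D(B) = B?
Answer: 3*I*√30279 ≈ 522.03*I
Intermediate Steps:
D(B) = -4 + B
F = -301 (F = (-4 + 1) - 149*2 = -3 - 298 = -301)
√((-74849 - 1*197361) + F) = √((-74849 - 1*197361) - 301) = √((-74849 - 197361) - 301) = √(-272210 - 301) = √(-272511) = 3*I*√30279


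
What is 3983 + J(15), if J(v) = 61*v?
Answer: 4898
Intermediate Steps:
3983 + J(15) = 3983 + 61*15 = 3983 + 915 = 4898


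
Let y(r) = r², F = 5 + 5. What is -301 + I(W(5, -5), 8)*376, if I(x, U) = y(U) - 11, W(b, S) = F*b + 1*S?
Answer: 19627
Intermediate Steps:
F = 10
W(b, S) = S + 10*b (W(b, S) = 10*b + 1*S = 10*b + S = S + 10*b)
I(x, U) = -11 + U² (I(x, U) = U² - 11 = -11 + U²)
-301 + I(W(5, -5), 8)*376 = -301 + (-11 + 8²)*376 = -301 + (-11 + 64)*376 = -301 + 53*376 = -301 + 19928 = 19627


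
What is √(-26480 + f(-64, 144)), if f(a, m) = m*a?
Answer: 4*I*√2231 ≈ 188.93*I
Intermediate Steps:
f(a, m) = a*m
√(-26480 + f(-64, 144)) = √(-26480 - 64*144) = √(-26480 - 9216) = √(-35696) = 4*I*√2231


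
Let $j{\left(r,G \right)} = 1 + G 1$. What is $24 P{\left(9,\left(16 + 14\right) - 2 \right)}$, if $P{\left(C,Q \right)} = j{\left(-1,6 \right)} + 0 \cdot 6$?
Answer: $168$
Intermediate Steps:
$j{\left(r,G \right)} = 1 + G$
$P{\left(C,Q \right)} = 7$ ($P{\left(C,Q \right)} = \left(1 + 6\right) + 0 \cdot 6 = 7 + 0 = 7$)
$24 P{\left(9,\left(16 + 14\right) - 2 \right)} = 24 \cdot 7 = 168$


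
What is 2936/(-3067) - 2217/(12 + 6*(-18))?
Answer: 2172561/98144 ≈ 22.136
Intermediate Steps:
2936/(-3067) - 2217/(12 + 6*(-18)) = 2936*(-1/3067) - 2217/(12 - 108) = -2936/3067 - 2217/(-96) = -2936/3067 - 2217*(-1/96) = -2936/3067 + 739/32 = 2172561/98144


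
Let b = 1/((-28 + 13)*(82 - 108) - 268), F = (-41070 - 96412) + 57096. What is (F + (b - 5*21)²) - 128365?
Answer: -2942979403/14884 ≈ -1.9773e+5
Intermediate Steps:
F = -80386 (F = -137482 + 57096 = -80386)
b = 1/122 (b = 1/(-15*(-26) - 268) = 1/(390 - 268) = 1/122 ≈ 0.0081967)
(F + (b - 5*21)²) - 128365 = (-80386 + (1/122 - 5*21)²) - 128365 = (-80386 + (1/122 - 105)²) - 128365 = (-80386 + (-12809/122)²) - 128365 = (-80386 + 164070481/14884) - 128365 = -1032394743/14884 - 128365 = -2942979403/14884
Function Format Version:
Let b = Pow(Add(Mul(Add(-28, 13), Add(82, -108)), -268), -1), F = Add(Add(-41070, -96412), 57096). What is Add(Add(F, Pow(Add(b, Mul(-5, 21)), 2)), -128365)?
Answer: Rational(-2942979403, 14884) ≈ -1.9773e+5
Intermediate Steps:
F = -80386 (F = Add(-137482, 57096) = -80386)
b = Rational(1, 122) (b = Pow(Add(Mul(-15, -26), -268), -1) = Pow(Add(390, -268), -1) = Pow(122, -1) = Rational(1, 122) ≈ 0.0081967)
Add(Add(F, Pow(Add(b, Mul(-5, 21)), 2)), -128365) = Add(Add(-80386, Pow(Add(Rational(1, 122), Mul(-5, 21)), 2)), -128365) = Add(Add(-80386, Pow(Add(Rational(1, 122), -105), 2)), -128365) = Add(Add(-80386, Pow(Rational(-12809, 122), 2)), -128365) = Add(Add(-80386, Rational(164070481, 14884)), -128365) = Add(Rational(-1032394743, 14884), -128365) = Rational(-2942979403, 14884)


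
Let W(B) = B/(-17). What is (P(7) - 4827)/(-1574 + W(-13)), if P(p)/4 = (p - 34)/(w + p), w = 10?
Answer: 27389/8915 ≈ 3.0722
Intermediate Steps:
W(B) = -B/17 (W(B) = B*(-1/17) = -B/17)
P(p) = 4*(-34 + p)/(10 + p) (P(p) = 4*((p - 34)/(10 + p)) = 4*((-34 + p)/(10 + p)) = 4*(-34 + p)/(10 + p))
(P(7) - 4827)/(-1574 + W(-13)) = (4*(-34 + 7)/(10 + 7) - 4827)/(-1574 - 1/17*(-13)) = (4*(-27)/17 - 4827)/(-1574 + 13/17) = (4*(1/17)*(-27) - 4827)/(-26745/17) = (-108/17 - 4827)*(-17/26745) = -82167/17*(-17/26745) = 27389/8915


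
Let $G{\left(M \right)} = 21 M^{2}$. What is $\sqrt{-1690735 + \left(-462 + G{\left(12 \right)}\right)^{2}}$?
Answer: $\sqrt{4873109} \approx 2207.5$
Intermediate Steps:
$\sqrt{-1690735 + \left(-462 + G{\left(12 \right)}\right)^{2}} = \sqrt{-1690735 + \left(-462 + 21 \cdot 12^{2}\right)^{2}} = \sqrt{-1690735 + \left(-462 + 21 \cdot 144\right)^{2}} = \sqrt{-1690735 + \left(-462 + 3024\right)^{2}} = \sqrt{-1690735 + 2562^{2}} = \sqrt{-1690735 + 6563844} = \sqrt{4873109}$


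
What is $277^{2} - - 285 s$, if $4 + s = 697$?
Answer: $274234$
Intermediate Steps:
$s = 693$ ($s = -4 + 697 = 693$)
$277^{2} - - 285 s = 277^{2} - \left(-285\right) 693 = 76729 - -197505 = 76729 + 197505 = 274234$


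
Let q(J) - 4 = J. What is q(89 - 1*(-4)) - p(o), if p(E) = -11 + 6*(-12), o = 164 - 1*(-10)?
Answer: 180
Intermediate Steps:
q(J) = 4 + J
o = 174 (o = 164 + 10 = 174)
p(E) = -83 (p(E) = -11 - 72 = -83)
q(89 - 1*(-4)) - p(o) = (4 + (89 - 1*(-4))) - 1*(-83) = (4 + (89 + 4)) + 83 = (4 + 93) + 83 = 97 + 83 = 180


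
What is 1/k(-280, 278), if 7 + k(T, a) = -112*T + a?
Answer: 1/31631 ≈ 3.1615e-5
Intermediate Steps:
k(T, a) = -7 + a - 112*T (k(T, a) = -7 + (-112*T + a) = -7 + (a - 112*T) = -7 + a - 112*T)
1/k(-280, 278) = 1/(-7 + 278 - 112*(-280)) = 1/(-7 + 278 + 31360) = 1/31631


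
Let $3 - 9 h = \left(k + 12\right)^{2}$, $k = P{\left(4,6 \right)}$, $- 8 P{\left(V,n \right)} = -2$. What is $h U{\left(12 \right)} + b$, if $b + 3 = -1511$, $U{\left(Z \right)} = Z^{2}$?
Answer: $-3867$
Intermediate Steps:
$P{\left(V,n \right)} = \frac{1}{4}$ ($P{\left(V,n \right)} = \left(- \frac{1}{8}\right) \left(-2\right) = \frac{1}{4}$)
$b = -1514$ ($b = -3 - 1511 = -1514$)
$k = \frac{1}{4} \approx 0.25$
$h = - \frac{2353}{144}$ ($h = \frac{1}{3} - \frac{\left(\frac{1}{4} + 12\right)^{2}}{9} = \frac{1}{3} - \frac{\left(\frac{49}{4}\right)^{2}}{9} = \frac{1}{3} - \frac{2401}{144} = - \frac{2353}{144} \approx -16.34$)
$h U{\left(12 \right)} + b = - \frac{2353 \cdot 12^{2}}{144} - 1514 = \left(- \frac{2353}{144}\right) 144 - 1514 = -2353 - 1514 = -3867$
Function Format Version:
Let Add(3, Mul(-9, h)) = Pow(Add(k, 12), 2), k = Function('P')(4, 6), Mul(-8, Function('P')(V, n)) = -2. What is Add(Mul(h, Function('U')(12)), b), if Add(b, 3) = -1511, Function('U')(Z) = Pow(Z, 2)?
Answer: -3867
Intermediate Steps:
Function('P')(V, n) = Rational(1, 4) (Function('P')(V, n) = Mul(Rational(-1, 8), -2) = Rational(1, 4))
b = -1514 (b = Add(-3, -1511) = -1514)
k = Rational(1, 4) ≈ 0.25000
h = Rational(-2353, 144) (h = Add(Rational(1, 3), Mul(Rational(-1, 9), Pow(Add(Rational(1, 4), 12), 2))) = Add(Rational(1, 3), Mul(Rational(-1, 9), Pow(Rational(49, 4), 2))) = Add(Rational(1, 3), Mul(Rational(-1, 9), Rational(2401, 16))) = Add(Rational(1, 3), Rational(-2401, 144)) = Rational(-2353, 144) ≈ -16.340)
Add(Mul(h, Function('U')(12)), b) = Add(Mul(Rational(-2353, 144), Pow(12, 2)), -1514) = Add(Mul(Rational(-2353, 144), 144), -1514) = Add(-2353, -1514) = -3867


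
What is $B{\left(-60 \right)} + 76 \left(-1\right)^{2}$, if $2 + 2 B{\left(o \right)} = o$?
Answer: $45$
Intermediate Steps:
$B{\left(o \right)} = -1 + \frac{o}{2}$
$B{\left(-60 \right)} + 76 \left(-1\right)^{2} = \left(-1 + \frac{1}{2} \left(-60\right)\right) + 76 \left(-1\right)^{2} = \left(-1 - 30\right) + 76 \cdot 1 = -31 + 76 = 45$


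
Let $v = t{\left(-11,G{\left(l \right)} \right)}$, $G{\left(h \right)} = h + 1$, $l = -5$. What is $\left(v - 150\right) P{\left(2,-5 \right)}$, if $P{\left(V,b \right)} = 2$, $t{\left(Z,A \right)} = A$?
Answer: $-308$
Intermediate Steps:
$G{\left(h \right)} = 1 + h$
$v = -4$ ($v = 1 - 5 = -4$)
$\left(v - 150\right) P{\left(2,-5 \right)} = \left(-4 - 150\right) 2 = \left(-154\right) 2 = -308$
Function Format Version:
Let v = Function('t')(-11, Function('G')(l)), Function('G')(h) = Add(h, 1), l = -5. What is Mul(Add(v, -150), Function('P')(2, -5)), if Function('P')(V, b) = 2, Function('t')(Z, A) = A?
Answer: -308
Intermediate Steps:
Function('G')(h) = Add(1, h)
v = -4 (v = Add(1, -5) = -4)
Mul(Add(v, -150), Function('P')(2, -5)) = Mul(Add(-4, -150), 2) = Mul(-154, 2) = -308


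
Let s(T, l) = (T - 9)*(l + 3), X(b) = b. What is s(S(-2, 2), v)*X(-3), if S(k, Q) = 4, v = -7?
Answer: -60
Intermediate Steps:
s(T, l) = (-9 + T)*(3 + l)
s(S(-2, 2), v)*X(-3) = (-27 - 9*(-7) + 3*4 + 4*(-7))*(-3) = (-27 + 63 + 12 - 28)*(-3) = 20*(-3) = -60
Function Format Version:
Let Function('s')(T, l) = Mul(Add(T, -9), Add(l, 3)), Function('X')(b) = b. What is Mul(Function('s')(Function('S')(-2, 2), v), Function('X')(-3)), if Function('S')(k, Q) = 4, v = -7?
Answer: -60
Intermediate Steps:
Function('s')(T, l) = Mul(Add(-9, T), Add(3, l))
Mul(Function('s')(Function('S')(-2, 2), v), Function('X')(-3)) = Mul(Add(-27, Mul(-9, -7), Mul(3, 4), Mul(4, -7)), -3) = Mul(Add(-27, 63, 12, -28), -3) = Mul(20, -3) = -60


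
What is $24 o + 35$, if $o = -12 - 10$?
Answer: $-493$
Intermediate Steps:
$o = -22$ ($o = -12 - 10 = -22$)
$24 o + 35 = 24 \left(-22\right) + 35 = -528 + 35 = -493$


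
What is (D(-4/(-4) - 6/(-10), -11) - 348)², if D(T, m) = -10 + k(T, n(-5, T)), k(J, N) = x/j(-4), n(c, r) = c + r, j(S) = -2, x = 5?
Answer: 519841/4 ≈ 1.2996e+5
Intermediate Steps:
k(J, N) = -5/2 (k(J, N) = 5/(-2) = 5*(-½) = -5/2)
D(T, m) = -25/2 (D(T, m) = -10 - 5/2 = -25/2)
(D(-4/(-4) - 6/(-10), -11) - 348)² = (-25/2 - 348)² = (-721/2)² = 519841/4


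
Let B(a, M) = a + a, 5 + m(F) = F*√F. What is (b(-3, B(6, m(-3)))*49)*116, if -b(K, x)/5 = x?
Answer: -341040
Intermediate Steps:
m(F) = -5 + F^(3/2) (m(F) = -5 + F*√F = -5 + F^(3/2))
B(a, M) = 2*a
b(K, x) = -5*x
(b(-3, B(6, m(-3)))*49)*116 = (-10*6*49)*116 = (-5*12*49)*116 = -60*49*116 = -2940*116 = -341040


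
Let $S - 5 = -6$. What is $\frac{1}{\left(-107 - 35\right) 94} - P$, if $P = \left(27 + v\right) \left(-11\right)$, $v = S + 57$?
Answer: $\frac{12186723}{13348} \approx 913.0$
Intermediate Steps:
$S = -1$ ($S = 5 - 6 = -1$)
$v = 56$ ($v = -1 + 57 = 56$)
$P = -913$ ($P = \left(27 + 56\right) \left(-11\right) = 83 \left(-11\right) = -913$)
$\frac{1}{\left(-107 - 35\right) 94} - P = \frac{1}{\left(-107 - 35\right) 94} - -913 = \frac{1}{\left(-142\right) 94} + 913 = \frac{1}{-13348} + 913 = - \frac{1}{13348} + 913 = \frac{12186723}{13348}$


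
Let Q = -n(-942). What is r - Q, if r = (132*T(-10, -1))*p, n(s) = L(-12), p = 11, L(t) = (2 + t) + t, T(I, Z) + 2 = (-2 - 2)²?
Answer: 20306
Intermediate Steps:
T(I, Z) = 14 (T(I, Z) = -2 + (-2 - 2)² = -2 + (-4)² = -2 + 16 = 14)
L(t) = 2 + 2*t
n(s) = -22 (n(s) = 2 + 2*(-12) = 2 - 24 = -22)
r = 20328 (r = (132*14)*11 = 1848*11 = 20328)
Q = 22 (Q = -1*(-22) = 22)
r - Q = 20328 - 1*22 = 20328 - 22 = 20306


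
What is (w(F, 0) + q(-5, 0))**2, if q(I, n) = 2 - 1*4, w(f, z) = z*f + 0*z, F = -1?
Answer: 4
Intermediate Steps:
w(f, z) = f*z (w(f, z) = f*z + 0 = f*z)
q(I, n) = -2 (q(I, n) = 2 - 4 = -2)
(w(F, 0) + q(-5, 0))**2 = (-1*0 - 2)**2 = (0 - 2)**2 = (-2)**2 = 4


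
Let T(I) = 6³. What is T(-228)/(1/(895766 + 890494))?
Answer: 385832160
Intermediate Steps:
T(I) = 216
T(-228)/(1/(895766 + 890494)) = 216/(1/(895766 + 890494)) = 216/(1/1786260) = 216*1786260 = 385832160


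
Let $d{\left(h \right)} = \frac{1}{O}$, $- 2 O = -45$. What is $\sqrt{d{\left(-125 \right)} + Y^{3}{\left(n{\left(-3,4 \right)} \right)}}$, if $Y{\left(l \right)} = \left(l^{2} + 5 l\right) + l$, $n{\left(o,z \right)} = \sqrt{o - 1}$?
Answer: $\frac{\sqrt{374410 - 259200 i}}{15} \approx 42.941 - 13.414 i$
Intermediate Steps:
$n{\left(o,z \right)} = \sqrt{-1 + o}$
$O = \frac{45}{2}$ ($O = \left(- \frac{1}{2}\right) \left(-45\right) = \frac{45}{2} \approx 22.5$)
$d{\left(h \right)} = \frac{2}{45}$ ($d{\left(h \right)} = \frac{1}{\frac{45}{2}} = \frac{2}{45}$)
$Y{\left(l \right)} = l^{2} + 6 l$
$\sqrt{d{\left(-125 \right)} + Y^{3}{\left(n{\left(-3,4 \right)} \right)}} = \sqrt{\frac{2}{45} + \left(\sqrt{-1 - 3} \left(6 + \sqrt{-1 - 3}\right)\right)^{3}} = \sqrt{\frac{2}{45} + \left(\sqrt{-4} \left(6 + \sqrt{-4}\right)\right)^{3}} = \sqrt{\frac{2}{45} + \left(2 i \left(6 + 2 i\right)\right)^{3}} = \sqrt{\frac{2}{45} - 8 i \left(6 + 2 i\right)^{3}}$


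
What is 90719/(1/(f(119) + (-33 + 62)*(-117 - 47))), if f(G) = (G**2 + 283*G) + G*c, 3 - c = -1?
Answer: 3951538202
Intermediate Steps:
c = 4 (c = 3 - 1*(-1) = 3 + 1 = 4)
f(G) = G**2 + 287*G (f(G) = (G**2 + 283*G) + G*4 = (G**2 + 283*G) + 4*G = G**2 + 287*G)
90719/(1/(f(119) + (-33 + 62)*(-117 - 47))) = 90719/(1/(119*(287 + 119) + (-33 + 62)*(-117 - 47))) = 90719/(1/(119*406 + 29*(-164))) = 90719/(1/(48314 - 4756)) = 90719/(1/43558) = 90719*43558 = 3951538202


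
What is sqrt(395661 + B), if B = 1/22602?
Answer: sqrt(202123581719646)/22602 ≈ 629.02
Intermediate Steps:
B = 1/22602 ≈ 4.4244e-5
sqrt(395661 + B) = sqrt(395661 + 1/22602) = sqrt(8942729923/22602) = sqrt(202123581719646)/22602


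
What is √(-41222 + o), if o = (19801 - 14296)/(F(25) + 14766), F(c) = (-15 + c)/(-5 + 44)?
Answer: I*√3417709652240963/287942 ≈ 203.03*I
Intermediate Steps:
F(c) = -5/13 + c/39 (F(c) = (-15 + c)/39 = (-15 + c)*(1/39) = -5/13 + c/39)
o = 214695/575884 (o = (19801 - 14296)/((-5/13 + (1/39)*25) + 14766) = 5505/((-5/13 + 25/39) + 14766) = 5505/(10/39 + 14766) = 5505/(575884/39) = 5505*(39/575884) = 214695/575884 ≈ 0.37281)
√(-41222 + o) = √(-41222 + 214695/575884) = √(-23738875553/575884) = I*√3417709652240963/287942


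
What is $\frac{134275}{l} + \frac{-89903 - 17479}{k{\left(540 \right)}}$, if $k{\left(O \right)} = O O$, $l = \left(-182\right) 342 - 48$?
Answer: $- \frac{636717077}{252282600} \approx -2.5238$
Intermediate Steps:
$l = -62292$ ($l = -62244 - 48 = -62292$)
$k{\left(O \right)} = O^{2}$
$\frac{134275}{l} + \frac{-89903 - 17479}{k{\left(540 \right)}} = \frac{134275}{-62292} + \frac{-89903 - 17479}{540^{2}} = 134275 \left(- \frac{1}{62292}\right) + \frac{-89903 - 17479}{291600} = - \frac{134275}{62292} - \frac{17897}{48600} = - \frac{636717077}{252282600}$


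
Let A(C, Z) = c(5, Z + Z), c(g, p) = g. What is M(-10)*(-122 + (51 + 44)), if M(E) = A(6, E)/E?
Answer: 27/2 ≈ 13.500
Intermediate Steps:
A(C, Z) = 5
M(E) = 5/E
M(-10)*(-122 + (51 + 44)) = (5/(-10))*(-122 + (51 + 44)) = (5*(-1/10))*(-122 + 95) = -1/2*(-27) = 27/2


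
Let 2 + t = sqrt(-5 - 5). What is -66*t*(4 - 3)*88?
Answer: 11616 - 5808*I*sqrt(10) ≈ 11616.0 - 18367.0*I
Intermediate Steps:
t = -2 + I*sqrt(10) (t = -2 + sqrt(-5 - 5) = -2 + sqrt(-10) = -2 + I*sqrt(10) ≈ -2.0 + 3.1623*I)
-66*t*(4 - 3)*88 = -66*(-2 + I*sqrt(10))*(4 - 3)*88 = -66*(-2 + I*sqrt(10))*88 = (132 - 66*I*sqrt(10))*88 = 11616 - 5808*I*sqrt(10)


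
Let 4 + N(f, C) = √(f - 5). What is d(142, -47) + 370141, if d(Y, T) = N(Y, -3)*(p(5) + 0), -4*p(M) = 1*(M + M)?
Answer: 370151 - 5*√137/2 ≈ 3.7012e+5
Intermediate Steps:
N(f, C) = -4 + √(-5 + f) (N(f, C) = -4 + √(f - 5) = -4 + √(-5 + f))
p(M) = -M/2 (p(M) = -(M + M)/4 = -2*M/4 = -M/2)
d(Y, T) = 10 - 5*√(-5 + Y)/2 (d(Y, T) = (-4 + √(-5 + Y))*(-½*5 + 0) = (-4 + √(-5 + Y))*(-5/2 + 0) = (-4 + √(-5 + Y))*(-5/2) = 10 - 5*√(-5 + Y)/2)
d(142, -47) + 370141 = (10 - 5*√(-5 + 142)/2) + 370141 = (10 - 5*√137/2) + 370141 = 370151 - 5*√137/2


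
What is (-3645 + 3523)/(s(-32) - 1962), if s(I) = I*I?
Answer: 61/469 ≈ 0.13006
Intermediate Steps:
s(I) = I²
(-3645 + 3523)/(s(-32) - 1962) = (-3645 + 3523)/((-32)² - 1962) = -122/(1024 - 1962) = -122/(-938) = -122*(-1/938) = 61/469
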